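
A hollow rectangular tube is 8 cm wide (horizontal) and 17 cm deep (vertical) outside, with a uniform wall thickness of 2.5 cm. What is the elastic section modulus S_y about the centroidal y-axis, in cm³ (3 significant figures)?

Treat the section as a set of non-overlapping primitives; coordinates are from the bounding-box lower-left.
Outer rectangle: 8 × 17, A = 136 cm², x = 4 cm, Ī = 725.33 cm⁴.
Inner void (subtracted): 3 × 12, A = 36 cm², x = 4 cm, Ī = 27 cm⁴.
By symmetry the centroid is at mid-width, x̄ = 4 cm.
All pieces are centred on the centroidal y-axis, so I = ΣĪ (holes subtracted) = 698.33 cm⁴.
Extreme fibre distance c = 4 cm; S = I/c = 174.58 cm³.

S_y ≈ 175 cm³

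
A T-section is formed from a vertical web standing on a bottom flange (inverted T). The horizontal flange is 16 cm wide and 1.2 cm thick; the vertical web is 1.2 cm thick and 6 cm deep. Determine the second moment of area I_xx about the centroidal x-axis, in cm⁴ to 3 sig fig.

Break the section into simple shapes (no overlaps), measuring from the bottom-left corner of the bounding box.
Flange: 16 × 1.2, A = 19.2 cm², y = 0.6 cm, Ī = 2.304 cm⁴.
Web: 1.2 × 6, A = 7.2 cm², y = 4.2 cm, Ī = 21.6 cm⁴.
Centroid: ȳ = ΣA·y / ΣA = 1.5818 cm.
Transfer each piece to the centroidal x-axis using Ī + A·d² with d = y − 1.5818:
  flange: d = -0.98182 cm → contributes +20.812 cm⁴
  web: d = 2.6182 cm → contributes +70.955 cm⁴
Total I = 91.767 cm⁴.

I_xx ≈ 91.8 cm⁴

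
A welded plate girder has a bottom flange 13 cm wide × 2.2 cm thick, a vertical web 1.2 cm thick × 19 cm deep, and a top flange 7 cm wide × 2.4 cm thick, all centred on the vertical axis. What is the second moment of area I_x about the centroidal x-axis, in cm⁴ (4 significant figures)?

I_x ≈ 5619 cm⁴

Decompose the section into non-overlapping parts with the origin at the bottom-left of its bounding rectangle.
Bottom plate: 13 × 2.2, A = 28.6 cm², y = 1.1 cm, Ī = 11.5353 cm⁴.
Web plate: 1.2 × 19, A = 22.8 cm², y = 11.7 cm, Ī = 685.9 cm⁴.
Top plate: 7 × 2.4, A = 16.8 cm², y = 22.4 cm, Ī = 8.064 cm⁴.
Centroid: ȳ = ΣA·y / ΣA = 9.89062 cm.
Transfer each piece to the centroidal x-axis using Ī + A·d² with d = y − 9.89062:
  bottom plate: d = -8.79062 cm → contributes +2221.6 cm⁴
  web plate: d = 1.80938 cm → contributes +760.544 cm⁴
  top plate: d = 12.5094 cm → contributes +2637.01 cm⁴
Total I = 5619.15 cm⁴.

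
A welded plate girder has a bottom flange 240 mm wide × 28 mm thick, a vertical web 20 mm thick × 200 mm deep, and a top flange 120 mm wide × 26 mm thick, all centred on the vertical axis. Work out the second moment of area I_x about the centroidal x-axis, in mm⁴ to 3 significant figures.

Decompose the section into non-overlapping parts with the origin at the bottom-left of its bounding rectangle.
Bottom plate: 240 × 28, A = 6 720 mm², y = 14 mm, Ī = 439 040 mm⁴.
Web plate: 20 × 200, A = 4 000 mm², y = 128 mm, Ī = 13 333 333 mm⁴.
Top plate: 120 × 26, A = 3 120 mm², y = 241 mm, Ī = 175 760 mm⁴.
Centroid: ȳ = ΣA·y / ΣA = 98.121 mm.
Transfer each piece to the centroidal x-axis using Ī + A·d² with d = y − 98.121:
  bottom plate: d = -84.121 mm → contributes +47 992 500 mm⁴
  web plate: d = 29.879 mm → contributes +16 904 259 mm⁴
  top plate: d = 142.88 mm → contributes +63 868 370 mm⁴
Total I = 128 765 129 mm⁴.

I_x ≈ 1.29 × 10⁸ mm⁴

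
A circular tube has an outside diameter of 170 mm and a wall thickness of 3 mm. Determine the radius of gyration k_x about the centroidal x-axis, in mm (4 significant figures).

Split into non-overlapping primitives; take the origin at the lower-left of the bounding box.
Outer circle: ⌀170, A = 22 698 mm², y = 85 mm, Ī = 40 998 275 mm⁴.
Bore (subtracted): ⌀164, A = 21124.1 mm², y = 85 mm, Ī = 35 509 560 mm⁴.
By symmetry the centroid is at mid-height, ȳ = 85 mm.
All pieces are centred on the centroidal x-axis, so I = ΣĪ (holes subtracted) = 5 488 715 mm⁴.
Radius of gyration: k = √(I/A) = √(5 488 715 / 1573.94) = 59.0529 mm.

k_x ≈ 59.05 mm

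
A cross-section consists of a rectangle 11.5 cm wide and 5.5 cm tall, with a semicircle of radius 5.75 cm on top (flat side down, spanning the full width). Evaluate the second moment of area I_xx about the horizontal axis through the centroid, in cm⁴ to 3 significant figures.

Break the section into simple shapes (no overlaps), measuring from the bottom-left corner of the bounding box.
Rectangular body: 11.5 × 5.5, A = 63.25 cm², y = 2.75 cm, Ī = 159.44 cm⁴.
Semicircular cap: semicircle r = 5.75, A = 51.934 cm², y = 7.9404 cm, Ī = 119.98 cm⁴.
Centroid: ȳ = ΣA·y / ΣA = 5.0902 cm.
Transfer each piece to the horizontal axis through the centroid using Ī + A·d² with d = y − 5.0902:
  rectangular body: d = -2.3402 cm → contributes +505.85 cm⁴
  semicircular cap: d = 2.8501 cm → contributes +541.86 cm⁴
Total I = 1047.7 cm⁴.

I_xx ≈ 1050 cm⁴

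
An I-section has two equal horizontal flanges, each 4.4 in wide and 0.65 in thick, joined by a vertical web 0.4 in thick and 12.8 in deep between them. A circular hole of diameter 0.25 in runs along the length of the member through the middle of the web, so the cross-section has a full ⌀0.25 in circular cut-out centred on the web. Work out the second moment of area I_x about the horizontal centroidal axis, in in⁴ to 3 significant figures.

Break the section into simple shapes (no overlaps), measuring from the bottom-left corner of the bounding box.
Bottom flange: 4.4 × 0.65, A = 2.86 in², y = 0.325 in, Ī = 0.1007 in⁴.
Web: 0.4 × 12.8, A = 5.12 in², y = 7.05 in, Ī = 69.905 in⁴.
Top flange: 4.4 × 0.65, A = 2.86 in², y = 13.775 in, Ī = 0.1007 in⁴.
Hole (subtracted): ⌀0.25, A = 0.049087 in², y = 7.05 in, Ī = 0.00019175 in⁴.
By symmetry the centroid is at mid-height, ȳ = 7.05 in.
Transfer each piece to the horizontal centroidal axis using Ī + A·d² with d = y − 7.05:
  bottom flange: d = -6.725 in → contributes +129.45 in⁴
  web: d = 0 in → contributes +69.905 in⁴
  top flange: d = 6.725 in → contributes +129.45 in⁴
  hole: d = 0 in → contributes −0.00019175 in⁴
Total I = 328.8 in⁴.

I_x ≈ 329 in⁴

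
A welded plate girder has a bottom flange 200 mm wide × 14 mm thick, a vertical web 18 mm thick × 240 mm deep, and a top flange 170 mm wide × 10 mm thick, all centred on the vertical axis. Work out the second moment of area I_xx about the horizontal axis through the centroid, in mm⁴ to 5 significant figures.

I_xx ≈ 9.0198 × 10⁷ mm⁴

Treat the section as a set of non-overlapping primitives; coordinates are from the bounding-box lower-left.
Bottom plate: 200 × 14, A = 2 800 mm², y = 7 mm, Ī = 45733.33 mm⁴.
Web plate: 18 × 240, A = 4 320 mm², y = 134 mm, Ī = 20 736 000 mm⁴.
Top plate: 170 × 10, A = 1 700 mm², y = 259 mm, Ī = 14166.67 mm⁴.
Centroid: ȳ = ΣA·y / ΣA = 117.7755 mm.
Transfer each piece to the horizontal axis through the centroid using Ī + A·d² with d = y − 117.7755:
  bottom plate: d = -110.7755 mm → contributes +34 405 132 mm⁴
  web plate: d = 16.22449 mm → contributes +21 873 171 mm⁴
  top plate: d = 141.2245 mm → contributes +33 919 573 mm⁴
Total I = 90 197 876 mm⁴.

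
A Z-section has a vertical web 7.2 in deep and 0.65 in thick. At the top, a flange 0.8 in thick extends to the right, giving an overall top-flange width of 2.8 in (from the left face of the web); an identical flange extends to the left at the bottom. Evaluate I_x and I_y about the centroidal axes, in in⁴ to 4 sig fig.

Decompose the section into non-overlapping parts with the origin at the bottom-left of its bounding rectangle.
Web: 0.65 × 7.2, A = 4.68 in², y = 3.6 in, Ī = 20.2176 in⁴.
Top flange (beyond web): 2.15 × 0.8, A = 1.72 in², y = 6.8 in, Ī = 0.0917333 in⁴.
Bottom flange (beyond web): 2.15 × 0.8, A = 1.72 in², y = 0.4 in, Ī = 0.0917333 in⁴.
Centroid: ȳ = ΣA·y / ΣA = 3.6 in.
Transfer each piece to the centroidal x-axis using Ī + A·d² with d = y − 3.6:
  web: d = 0 in → contributes +20.2176 in⁴
  top flange (beyond web): d = 3.2 in → contributes +17.7045 in⁴
  bottom flange (beyond web): d = -3.2 in → contributes +17.7045 in⁴
Total I = 55.6267 in⁴.
For the y-axis: x̄ = 2.475 in.
Repeating about the centroidal y-axis gives I_y = 8.23229 in⁴.

I_x ≈ 55.63 in⁴, I_y ≈ 8.232 in⁴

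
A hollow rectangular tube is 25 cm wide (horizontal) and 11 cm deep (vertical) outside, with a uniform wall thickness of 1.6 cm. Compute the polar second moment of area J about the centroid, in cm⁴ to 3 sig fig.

Split into non-overlapping primitives; take the origin at the lower-left of the bounding box.
Outer rectangle: 25 × 11, A = 275 cm², y = 5.5 cm, Ī = 2772.9 cm⁴.
Inner void (subtracted): 21.8 × 7.8, A = 170.04 cm², y = 5.5 cm, Ī = 862.1 cm⁴.
By symmetry the centroid is at mid-height, ȳ = 5.5 cm.
All pieces are centred on the centroidal x-axis, so I = ΣĪ (holes subtracted) = 1910.8 cm⁴.
Repeating about the centroidal y-axis gives I_y = 7588.8 cm⁴.
Polar second moment: J = I_x + I_y = 9499.6 cm⁴.

J ≈ 9500 cm⁴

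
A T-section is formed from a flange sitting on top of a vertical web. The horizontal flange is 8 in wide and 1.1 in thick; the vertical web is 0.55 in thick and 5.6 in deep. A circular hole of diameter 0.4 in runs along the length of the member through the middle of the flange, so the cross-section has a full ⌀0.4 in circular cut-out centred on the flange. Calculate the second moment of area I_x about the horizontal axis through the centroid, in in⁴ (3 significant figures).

I_x ≈ 34.4 in⁴

Split into non-overlapping primitives; take the origin at the lower-left of the bounding box.
Flange: 8 × 1.1, A = 8.8 in², y = 6.15 in, Ī = 0.88733 in⁴.
Web: 0.55 × 5.6, A = 3.08 in², y = 2.8 in, Ī = 8.0491 in⁴.
Hole (subtracted): ⌀0.4, A = 0.12566 in², y = 6.15 in, Ī = 0.0012566 in⁴.
Centroid: ȳ = ΣA·y / ΣA = 5.2722 in.
Transfer each piece to the horizontal axis through the centroid using Ī + A·d² with d = y − 5.2722:
  flange: d = 0.8778 in → contributes +7.6681 in⁴
  web: d = -2.4722 in → contributes +26.873 in⁴
  hole: d = 0.8778 in → contributes −0.098085 in⁴
Total I = 34.443 in⁴.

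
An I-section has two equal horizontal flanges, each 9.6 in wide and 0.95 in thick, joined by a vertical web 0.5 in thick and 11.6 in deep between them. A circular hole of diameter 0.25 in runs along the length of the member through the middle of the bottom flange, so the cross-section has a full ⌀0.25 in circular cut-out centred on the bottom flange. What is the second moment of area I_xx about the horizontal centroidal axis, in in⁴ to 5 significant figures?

Treat the section as a set of non-overlapping primitives; coordinates are from the bounding-box lower-left.
Bottom flange: 9.6 × 0.95, A = 9.12 in², y = 0.475 in, Ī = 0.6859 in⁴.
Web: 0.5 × 11.6, A = 5.8 in², y = 6.75 in, Ī = 65.03733 in⁴.
Top flange: 9.6 × 0.95, A = 9.12 in², y = 13.025 in, Ī = 0.6859 in⁴.
Hole (subtracted): ⌀0.25, A = 0.04908739 in², y = 0.475 in, Ī = 0.0001917476 in⁴.
Centroid: ȳ = ΣA·y / ΣA = 6.762839 in.
Transfer each piece to the horizontal centroidal axis using Ī + A·d² with d = y − 6.762839:
  bottom flange: d = -6.287839 in → contributes +361.2626 in⁴
  web: d = -0.01283917 in → contributes +65.03829 in⁴
  top flange: d = 6.262161 in → contributes +358.3236 in⁴
  hole: d = -6.287839 in → contributes −1.940956 in⁴
Total I = 782.6835 in⁴.

I_xx ≈ 782.68 in⁴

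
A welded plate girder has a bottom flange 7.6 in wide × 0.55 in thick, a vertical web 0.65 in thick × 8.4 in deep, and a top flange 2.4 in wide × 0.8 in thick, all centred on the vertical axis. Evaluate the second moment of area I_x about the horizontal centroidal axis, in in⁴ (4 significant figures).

Treat the section as a set of non-overlapping primitives; coordinates are from the bounding-box lower-left.
Bottom plate: 7.6 × 0.55, A = 4.18 in², y = 0.275 in, Ī = 0.105371 in⁴.
Web plate: 0.65 × 8.4, A = 5.46 in², y = 4.75 in, Ī = 32.1048 in⁴.
Top plate: 2.4 × 0.8, A = 1.92 in², y = 9.35 in, Ī = 0.1024 in⁴.
Centroid: ȳ = ΣA·y / ΣA = 3.89589 in.
Transfer each piece to the horizontal centroidal axis using Ī + A·d² with d = y − 3.89589:
  bottom plate: d = -3.62089 in → contributes +54.9087 in⁴
  web plate: d = 0.854109 in → contributes +36.0879 in⁴
  top plate: d = 5.45411 in → contributes +57.2172 in⁴
Total I = 148.214 in⁴.

I_x ≈ 148.2 in⁴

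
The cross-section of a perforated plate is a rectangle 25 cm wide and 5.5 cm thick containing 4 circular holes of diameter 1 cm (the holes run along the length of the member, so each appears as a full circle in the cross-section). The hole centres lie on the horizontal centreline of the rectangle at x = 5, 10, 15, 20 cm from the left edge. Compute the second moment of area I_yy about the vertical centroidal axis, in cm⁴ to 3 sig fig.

I_yy ≈ 7060 cm⁴

Split into non-overlapping primitives; take the origin at the lower-left of the bounding box.
Plate: 25 × 5.5, A = 137.5 cm², x = 12.5 cm, Ī = 7161.5 cm⁴.
Hole 1 (subtracted): ⌀1, A = 0.7854 cm², x = 5 cm, Ī = 0.049087 cm⁴.
Hole 2 (subtracted): ⌀1, A = 0.7854 cm², x = 10 cm, Ī = 0.049087 cm⁴.
Hole 3 (subtracted): ⌀1, A = 0.7854 cm², x = 15 cm, Ī = 0.049087 cm⁴.
Hole 4 (subtracted): ⌀1, A = 0.7854 cm², x = 20 cm, Ī = 0.049087 cm⁴.
By symmetry the centroid is at mid-width, x̄ = 12.5 cm.
Transfer each piece to the vertical centroidal axis using Ī + A·d² with d = x − 12.5:
  plate: d = 0 cm → contributes +7161.5 cm⁴
  hole 1: d = -7.5 cm → contributes −44.228 cm⁴
  hole 2: d = -2.5 cm → contributes −4.9578 cm⁴
  hole 3: d = 2.5 cm → contributes −4.9578 cm⁴
  hole 4: d = 7.5 cm → contributes −44.228 cm⁴
Total I = 7063.1 cm⁴.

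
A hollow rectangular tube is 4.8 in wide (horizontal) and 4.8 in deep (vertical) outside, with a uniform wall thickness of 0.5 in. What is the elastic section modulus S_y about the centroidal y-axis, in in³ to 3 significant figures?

Split into non-overlapping primitives; take the origin at the lower-left of the bounding box.
Outer rectangle: 4.8 × 4.8, A = 23.04 in², x = 2.4 in, Ī = 44.237 in⁴.
Inner void (subtracted): 3.8 × 3.8, A = 14.44 in², x = 2.4 in, Ī = 17.376 in⁴.
By symmetry the centroid is at mid-width, x̄ = 2.4 in.
All pieces are centred on the centroidal y-axis, so I = ΣĪ (holes subtracted) = 26.861 in⁴.
Extreme fibre distance c = 2.4 in; S = I/c = 11.192 in³.

S_y ≈ 11.2 in³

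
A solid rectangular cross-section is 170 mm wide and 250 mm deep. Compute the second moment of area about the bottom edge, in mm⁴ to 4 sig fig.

The section: 170 × 250, A = 42 500 mm², y = 125 mm, Ī = 221 354 167 mm⁴.
Transfer it to a horizontal axis along the bottom face using Ī + A·d² with d = y − 0:
  the section: d = 125 mm → contributes +885 416 667 mm⁴
Total I = 885 416 667 mm⁴.

I_base ≈ 8.854 × 10⁸ mm⁴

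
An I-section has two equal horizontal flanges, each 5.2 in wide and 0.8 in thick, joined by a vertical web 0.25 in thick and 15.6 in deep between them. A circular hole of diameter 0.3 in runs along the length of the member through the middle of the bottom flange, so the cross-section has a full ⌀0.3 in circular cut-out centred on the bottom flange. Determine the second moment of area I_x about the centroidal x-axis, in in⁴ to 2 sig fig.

Decompose the section into non-overlapping parts with the origin at the bottom-left of its bounding rectangle.
Bottom flange: 5.2 × 0.8, A = 4.16 in², y = 0.4 in, Ī = 0.2219 in⁴.
Web: 0.25 × 15.6, A = 3.9 in², y = 8.6 in, Ī = 79.09 in⁴.
Top flange: 5.2 × 0.8, A = 4.16 in², y = 16.8 in, Ī = 0.2219 in⁴.
Hole (subtracted): ⌀0.3, A = 0.07069 in², y = 0.4 in, Ī = 0.0003976 in⁴.
Centroid: ȳ = ΣA·y / ΣA = 8.648 in.
Transfer each piece to the centroidal x-axis using Ī + A·d² with d = y − 8.648:
  bottom flange: d = -8.248 in → contributes +283.2 in⁴
  web: d = -0.04771 in → contributes +79.1 in⁴
  top flange: d = 8.152 in → contributes +276.7 in⁴
  hole: d = -8.248 in → contributes −4.809 in⁴
Total I = 634.2 in⁴.

I_x ≈ 630 in⁴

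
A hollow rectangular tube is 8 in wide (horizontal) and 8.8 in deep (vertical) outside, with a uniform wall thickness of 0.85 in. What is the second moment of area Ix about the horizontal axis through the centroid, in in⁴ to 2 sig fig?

Ix ≈ 270 in⁴

Treat the section as a set of non-overlapping primitives; coordinates are from the bounding-box lower-left.
Outer rectangle: 8 × 8.8, A = 70.4 in², y = 4.4 in, Ī = 454.3 in⁴.
Inner void (subtracted): 6.3 × 7.1, A = 44.73 in², y = 4.4 in, Ī = 187.9 in⁴.
By symmetry the centroid is at mid-height, ȳ = 4.4 in.
All pieces are centred on the horizontal axis through the centroid, so I = ΣĪ (holes subtracted) = 266.4 in⁴.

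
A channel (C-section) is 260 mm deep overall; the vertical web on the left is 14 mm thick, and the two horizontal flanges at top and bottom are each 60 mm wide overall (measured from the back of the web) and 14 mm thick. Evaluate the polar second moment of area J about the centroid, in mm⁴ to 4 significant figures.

Treat the section as a set of non-overlapping primitives; coordinates are from the bounding-box lower-left.
Web: 14 × 260, A = 3 640 mm², y = 130 mm, Ī = 20 505 333 mm⁴.
Top flange (beyond web): 46 × 14, A = 644 mm², y = 253 mm, Ī = 10518.7 mm⁴.
Bottom flange (beyond web): 46 × 14, A = 644 mm², y = 7 mm, Ī = 10518.7 mm⁴.
By symmetry the centroid is at mid-height, ȳ = 130 mm.
Transfer each piece to the centroidal x-axis using Ī + A·d² with d = y − 130:
  web: d = 0 mm → contributes +20 505 333 mm⁴
  top flange (beyond web): d = 123 mm → contributes +9 753 595 mm⁴
  bottom flange (beyond web): d = -123 mm → contributes +9 753 595 mm⁴
Total I = 40 012 523 mm⁴.
For the y-axis: x̄ = 14.8409 mm.
Repeating about the centroidal y-axis gives I_y = 1 142 798 mm⁴.
Polar second moment: J = I_x + I_y = 41 155 321 mm⁴.

J ≈ 4.116 × 10⁷ mm⁴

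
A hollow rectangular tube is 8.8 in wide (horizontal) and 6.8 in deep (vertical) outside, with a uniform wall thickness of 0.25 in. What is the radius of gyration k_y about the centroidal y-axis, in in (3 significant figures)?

k_y ≈ 3.37 in

Treat the section as a set of non-overlapping primitives; coordinates are from the bounding-box lower-left.
Outer rectangle: 8.8 × 6.8, A = 59.84 in², x = 4.4 in, Ī = 386.17 in⁴.
Inner void (subtracted): 8.3 × 6.3, A = 52.29 in², x = 4.4 in, Ī = 300.19 in⁴.
By symmetry the centroid is at mid-width, x̄ = 4.4 in.
All pieces are centred on the centroidal y-axis, so I = ΣĪ (holes subtracted) = 85.979 in⁴.
Radius of gyration: k = √(I/A) = √(85.979 / 7.55) = 3.3746 in.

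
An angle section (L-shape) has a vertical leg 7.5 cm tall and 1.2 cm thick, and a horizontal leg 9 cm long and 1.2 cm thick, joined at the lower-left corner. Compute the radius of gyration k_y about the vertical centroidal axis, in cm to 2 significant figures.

k_y ≈ 2.8 cm

Split into non-overlapping primitives; take the origin at the lower-left of the bounding box.
Vertical leg: 1.2 × 7.5, A = 9 cm², x = 0.6 cm, Ī = 1.08 cm⁴.
Horizontal leg (remainder): 7.8 × 1.2, A = 9.36 cm², x = 5.1 cm, Ī = 47.46 cm⁴.
Centroid: x̄ = ΣA·x / ΣA = 2.894 cm.
Transfer each piece to the vertical centroidal axis using Ī + A·d² with d = x − 2.894:
  vertical leg: d = -2.294 cm → contributes +48.45 cm⁴
  horizontal leg (remainder): d = 2.206 cm → contributes +93 cm⁴
Total I = 141.4 cm⁴.
Radius of gyration: k = √(I/A) = √(141.4 / 18.36) = 2.776 cm.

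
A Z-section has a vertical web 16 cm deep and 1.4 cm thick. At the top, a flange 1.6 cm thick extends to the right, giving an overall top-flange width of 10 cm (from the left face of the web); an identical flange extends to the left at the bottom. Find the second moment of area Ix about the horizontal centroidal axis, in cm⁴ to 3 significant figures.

Ix ≈ 1910 cm⁴

Break the section into simple shapes (no overlaps), measuring from the bottom-left corner of the bounding box.
Web: 1.4 × 16, A = 22.4 cm², y = 8 cm, Ī = 477.87 cm⁴.
Top flange (beyond web): 8.6 × 1.6, A = 13.76 cm², y = 15.2 cm, Ī = 2.9355 cm⁴.
Bottom flange (beyond web): 8.6 × 1.6, A = 13.76 cm², y = 0.8 cm, Ī = 2.9355 cm⁴.
Centroid: ȳ = ΣA·y / ΣA = 8 cm.
Transfer each piece to the horizontal centroidal axis using Ī + A·d² with d = y − 8:
  web: d = 0 cm → contributes +477.87 cm⁴
  top flange (beyond web): d = 7.2 cm → contributes +716.25 cm⁴
  bottom flange (beyond web): d = -7.2 cm → contributes +716.25 cm⁴
Total I = 1910.4 cm⁴.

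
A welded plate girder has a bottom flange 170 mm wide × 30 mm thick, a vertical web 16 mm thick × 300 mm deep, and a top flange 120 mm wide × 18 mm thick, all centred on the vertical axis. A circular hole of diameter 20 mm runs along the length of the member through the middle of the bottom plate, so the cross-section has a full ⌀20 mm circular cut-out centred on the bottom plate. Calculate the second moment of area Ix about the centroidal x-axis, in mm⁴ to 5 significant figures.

Split into non-overlapping primitives; take the origin at the lower-left of the bounding box.
Bottom plate: 170 × 30, A = 5 100 mm², y = 15 mm, Ī = 382 500 mm⁴.
Web plate: 16 × 300, A = 4 800 mm², y = 180 mm, Ī = 36 000 000 mm⁴.
Top plate: 120 × 18, A = 2 160 mm², y = 339 mm, Ī = 58 320 mm⁴.
Hole (subtracted): ⌀20, A = 314.1593 mm², y = 15 mm, Ī = 7853.982 mm⁴.
Centroid: ȳ = ΣA·y / ΣA = 142.0101 mm.
Transfer each piece to the centroidal x-axis using Ī + A·d² with d = y − 142.0101:
  bottom plate: d = -127.0101 mm → contributes +82 653 439 mm⁴
  web plate: d = 37.98993 mm → contributes +42 927 529 mm⁴
  top plate: d = 196.9899 mm → contributes +83 877 194 mm⁴
  hole: d = -127.0101 mm → contributes −5 075 732 mm⁴
Total I = 204 382 430 mm⁴.

Ix ≈ 2.0438 × 10⁸ mm⁴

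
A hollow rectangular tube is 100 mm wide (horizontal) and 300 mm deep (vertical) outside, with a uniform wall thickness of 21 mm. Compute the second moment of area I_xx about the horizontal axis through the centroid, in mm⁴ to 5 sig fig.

I_xx ≈ 1.4199 × 10⁸ mm⁴

Split into non-overlapping primitives; take the origin at the lower-left of the bounding box.
Outer rectangle: 100 × 300, A = 30 000 mm², y = 150 mm, Ī = 225 000 000 mm⁴.
Inner void (subtracted): 58 × 258, A = 14 964 mm², y = 150 mm, Ī = 83 005 308 mm⁴.
By symmetry the centroid is at mid-height, ȳ = 150 mm.
All pieces are centred on the horizontal axis through the centroid, so I = ΣĪ (holes subtracted) = 141 994 692 mm⁴.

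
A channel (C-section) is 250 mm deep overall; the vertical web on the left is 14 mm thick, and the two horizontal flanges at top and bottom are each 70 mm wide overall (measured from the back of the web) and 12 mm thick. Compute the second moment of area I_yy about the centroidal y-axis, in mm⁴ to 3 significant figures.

Split into non-overlapping primitives; take the origin at the lower-left of the bounding box.
Web: 14 × 250, A = 3 500 mm², x = 7 mm, Ī = 57 167 mm⁴.
Top flange (beyond web): 56 × 12, A = 672 mm², x = 42 mm, Ī = 175 616 mm⁴.
Bottom flange (beyond web): 56 × 12, A = 672 mm², x = 42 mm, Ī = 175 616 mm⁴.
Centroid: x̄ = ΣA·x / ΣA = 16.711 mm.
Transfer each piece to the centroidal y-axis using Ī + A·d² with d = x − 16.711:
  web: d = -9.711 mm → contributes +387 228 mm⁴
  top flange (beyond web): d = 25.289 mm → contributes +605 383 mm⁴
  bottom flange (beyond web): d = 25.289 mm → contributes +605 383 mm⁴
Total I = 1 597 994 mm⁴.

I_yy ≈ 1.60 × 10⁶ mm⁴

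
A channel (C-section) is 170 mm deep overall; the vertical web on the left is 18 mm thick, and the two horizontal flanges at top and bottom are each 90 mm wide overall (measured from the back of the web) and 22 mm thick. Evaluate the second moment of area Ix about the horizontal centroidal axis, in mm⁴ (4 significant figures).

Ix ≈ 2.485 × 10⁷ mm⁴

Split into non-overlapping primitives; take the origin at the lower-left of the bounding box.
Web: 18 × 170, A = 3 060 mm², y = 85 mm, Ī = 7 369 500 mm⁴.
Top flange (beyond web): 72 × 22, A = 1 584 mm², y = 159 mm, Ī = 63 888 mm⁴.
Bottom flange (beyond web): 72 × 22, A = 1 584 mm², y = 11 mm, Ī = 63 888 mm⁴.
By symmetry the centroid is at mid-height, ȳ = 85 mm.
Transfer each piece to the horizontal centroidal axis using Ī + A·d² with d = y − 85:
  web: d = 0 mm → contributes +7 369 500 mm⁴
  top flange (beyond web): d = 74 mm → contributes +8 737 872 mm⁴
  bottom flange (beyond web): d = -74 mm → contributes +8 737 872 mm⁴
Total I = 24 845 244 mm⁴.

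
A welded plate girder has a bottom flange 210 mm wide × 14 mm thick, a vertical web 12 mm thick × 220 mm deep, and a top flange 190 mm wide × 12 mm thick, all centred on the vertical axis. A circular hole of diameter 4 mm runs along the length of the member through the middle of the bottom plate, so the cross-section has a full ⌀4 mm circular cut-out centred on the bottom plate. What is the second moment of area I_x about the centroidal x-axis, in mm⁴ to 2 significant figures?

I_x ≈ 8.1 × 10⁷ mm⁴

Treat the section as a set of non-overlapping primitives; coordinates are from the bounding-box lower-left.
Bottom plate: 210 × 14, A = 2 940 mm², y = 7 mm, Ī = 48 020 mm⁴.
Web plate: 12 × 220, A = 2 640 mm², y = 124 mm, Ī = 10 648 000 mm⁴.
Top plate: 190 × 12, A = 2 280 mm², y = 240 mm, Ī = 27 360 mm⁴.
Hole (subtracted): ⌀4, A = 12.57 mm², y = 7 mm, Ī = 12.57 mm⁴.
Centroid: ȳ = ΣA·y / ΣA = 114.1 mm.
Transfer each piece to the centroidal x-axis using Ī + A·d² with d = y − 114.1:
  bottom plate: d = -107.1 mm → contributes +33 743 735 mm⁴
  web plate: d = 9.943 mm → contributes +10 909 017 mm⁴
  top plate: d = 125.9 mm → contributes +36 192 095 mm⁴
  hole: d = -107.1 mm → contributes −144 037 mm⁴
Total I = 80 700 810 mm⁴.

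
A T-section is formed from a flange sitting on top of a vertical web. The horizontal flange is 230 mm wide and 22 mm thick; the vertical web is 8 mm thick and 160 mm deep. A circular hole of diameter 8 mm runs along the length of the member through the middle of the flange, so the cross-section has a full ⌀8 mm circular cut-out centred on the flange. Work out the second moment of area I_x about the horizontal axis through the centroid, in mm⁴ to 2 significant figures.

Decompose the section into non-overlapping parts with the origin at the bottom-left of its bounding rectangle.
Flange: 230 × 22, A = 5 060 mm², y = 171 mm, Ī = 204 087 mm⁴.
Web: 8 × 160, A = 1 280 mm², y = 80 mm, Ī = 2 730 667 mm⁴.
Hole (subtracted): ⌀8, A = 50.27 mm², y = 171 mm, Ī = 201.1 mm⁴.
Centroid: ȳ = ΣA·y / ΣA = 152.5 mm.
Transfer each piece to the horizontal axis through the centroid using Ī + A·d² with d = y − 152.5:
  flange: d = 18.52 mm → contributes +1 939 443 mm⁴
  web: d = -72.48 mm → contributes +9 455 129 mm⁴
  hole: d = 18.52 mm → contributes −17 440 mm⁴
Total I = 11 377 132 mm⁴.

I_x ≈ 1.1 × 10⁷ mm⁴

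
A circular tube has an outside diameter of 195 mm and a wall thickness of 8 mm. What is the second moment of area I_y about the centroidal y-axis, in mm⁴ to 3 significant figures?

Decompose the section into non-overlapping parts with the origin at the bottom-left of its bounding rectangle.
Outer circle: ⌀195, A = 29 865 mm², x = 97.5 mm, Ī = 70 975 481 mm⁴.
Bore (subtracted): ⌀179, A = 25 165 mm², x = 97.5 mm, Ī = 50 394 370 mm⁴.
By symmetry the centroid is at mid-width, x̄ = 97.5 mm.
All pieces are centred on the centroidal y-axis, so I = ΣĪ (holes subtracted) = 20 581 111 mm⁴.

I_y ≈ 2.06 × 10⁷ mm⁴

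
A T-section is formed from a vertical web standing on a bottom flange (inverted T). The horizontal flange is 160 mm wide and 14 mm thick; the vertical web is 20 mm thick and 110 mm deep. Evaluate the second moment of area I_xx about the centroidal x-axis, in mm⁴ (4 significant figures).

Decompose the section into non-overlapping parts with the origin at the bottom-left of its bounding rectangle.
Flange: 160 × 14, A = 2 240 mm², y = 7 mm, Ī = 36586.7 mm⁴.
Web: 20 × 110, A = 2 200 mm², y = 69 mm, Ī = 2 218 333 mm⁴.
Centroid: ȳ = ΣA·y / ΣA = 37.7207 mm.
Transfer each piece to the centroidal x-axis using Ī + A·d² with d = y − 37.7207:
  flange: d = -30.7207 mm → contributes +2 150 615 mm⁴
  web: d = 31.2793 mm → contributes +4 370 799 mm⁴
Total I = 6 521 414 mm⁴.

I_xx ≈ 6.521 × 10⁶ mm⁴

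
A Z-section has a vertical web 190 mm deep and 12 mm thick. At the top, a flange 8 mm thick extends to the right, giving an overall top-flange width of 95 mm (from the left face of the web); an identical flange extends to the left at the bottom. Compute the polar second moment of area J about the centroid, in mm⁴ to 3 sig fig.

Break the section into simple shapes (no overlaps), measuring from the bottom-left corner of the bounding box.
Web: 12 × 190, A = 2 280 mm², y = 95 mm, Ī = 6 859 000 mm⁴.
Top flange (beyond web): 83 × 8, A = 664 mm², y = 186 mm, Ī = 3541.3 mm⁴.
Bottom flange (beyond web): 83 × 8, A = 664 mm², y = 4 mm, Ī = 3541.3 mm⁴.
Centroid: ȳ = ΣA·y / ΣA = 95 mm.
Transfer each piece to the centroidal x-axis using Ī + A·d² with d = y − 95:
  web: d = 0 mm → contributes +6 859 000 mm⁴
  top flange (beyond web): d = 91 mm → contributes +5 502 125 mm⁴
  bottom flange (beyond web): d = -91 mm → contributes +5 502 125 mm⁴
Total I = 17 863 251 mm⁴.
For the y-axis: x̄ = 89 mm.
Repeating about the centroidal y-axis gives I_y = 3 786 043 mm⁴.
Polar second moment: J = I_x + I_y = 21 649 293 mm⁴.

J ≈ 2.16 × 10⁷ mm⁴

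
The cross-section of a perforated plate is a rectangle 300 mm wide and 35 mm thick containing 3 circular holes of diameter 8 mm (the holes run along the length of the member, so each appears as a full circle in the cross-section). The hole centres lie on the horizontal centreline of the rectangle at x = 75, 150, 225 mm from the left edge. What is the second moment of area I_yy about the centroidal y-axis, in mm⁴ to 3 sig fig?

Treat the section as a set of non-overlapping primitives; coordinates are from the bounding-box lower-left.
Plate: 300 × 35, A = 10 500 mm², x = 150 mm, Ī = 78 750 000 mm⁴.
Hole 1 (subtracted): ⌀8, A = 50.265 mm², x = 75 mm, Ī = 201.06 mm⁴.
Hole 2 (subtracted): ⌀8, A = 50.265 mm², x = 150 mm, Ī = 201.06 mm⁴.
Hole 3 (subtracted): ⌀8, A = 50.265 mm², x = 225 mm, Ī = 201.06 mm⁴.
By symmetry the centroid is at mid-width, x̄ = 150 mm.
Transfer each piece to the centroidal y-axis using Ī + A·d² with d = x − 150:
  plate: d = 0 mm → contributes +78 750 000 mm⁴
  hole 1: d = -75 mm → contributes −282 944 mm⁴
  hole 2: d = 0 mm → contributes −201.06 mm⁴
  hole 3: d = 75 mm → contributes −282 944 mm⁴
Total I = 78 183 910 mm⁴.

I_yy ≈ 7.82 × 10⁷ mm⁴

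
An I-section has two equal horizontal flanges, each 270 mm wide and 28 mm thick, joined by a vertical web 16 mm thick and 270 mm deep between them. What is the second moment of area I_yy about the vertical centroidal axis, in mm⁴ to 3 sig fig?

I_yy ≈ 9.19 × 10⁷ mm⁴

Treat the section as a set of non-overlapping primitives; coordinates are from the bounding-box lower-left.
Bottom flange: 270 × 28, A = 7 560 mm², x = 135 mm, Ī = 45 927 000 mm⁴.
Web: 16 × 270, A = 4 320 mm², x = 135 mm, Ī = 92 160 mm⁴.
Top flange: 270 × 28, A = 7 560 mm², x = 135 mm, Ī = 45 927 000 mm⁴.
By symmetry the centroid is at mid-width, x̄ = 135 mm.
All pieces are centred on the vertical centroidal axis, so I = ΣĪ = 91 946 160 mm⁴.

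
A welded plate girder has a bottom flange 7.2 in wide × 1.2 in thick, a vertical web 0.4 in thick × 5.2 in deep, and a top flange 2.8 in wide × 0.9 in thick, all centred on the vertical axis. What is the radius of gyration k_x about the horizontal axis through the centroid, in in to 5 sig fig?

Split into non-overlapping primitives; take the origin at the lower-left of the bounding box.
Bottom plate: 7.2 × 1.2, A = 8.64 in², y = 0.6 in, Ī = 1.0368 in⁴.
Web plate: 0.4 × 5.2, A = 2.08 in², y = 3.8 in, Ī = 4.686933 in⁴.
Top plate: 2.8 × 0.9, A = 2.52 in², y = 6.85 in, Ī = 0.1701 in⁴.
Centroid: ȳ = ΣA·y / ΣA = 2.292296 in.
Transfer each piece to the horizontal axis through the centroid using Ī + A·d² with d = y − 2.292296:
  bottom plate: d = -1.692296 in → contributes +25.7806 in⁴
  web plate: d = 1.507704 in → contributes +9.415129 in⁴
  top plate: d = 4.557704 in → contributes +52.51722 in⁴
Total I = 87.71295 in⁴.
Radius of gyration: k = √(I/A) = √(87.71295 / 13.24) = 2.573877 in.

k_x ≈ 2.5739 in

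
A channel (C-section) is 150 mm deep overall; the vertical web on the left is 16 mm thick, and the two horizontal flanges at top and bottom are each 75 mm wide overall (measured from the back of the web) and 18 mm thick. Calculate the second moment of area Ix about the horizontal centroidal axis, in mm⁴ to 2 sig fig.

Ix ≈ 1.4 × 10⁷ mm⁴

Decompose the section into non-overlapping parts with the origin at the bottom-left of its bounding rectangle.
Web: 16 × 150, A = 2 400 mm², y = 75 mm, Ī = 4 500 000 mm⁴.
Top flange (beyond web): 59 × 18, A = 1 062 mm², y = 141 mm, Ī = 28 674 mm⁴.
Bottom flange (beyond web): 59 × 18, A = 1 062 mm², y = 9 mm, Ī = 28 674 mm⁴.
By symmetry the centroid is at mid-height, ȳ = 75 mm.
Transfer each piece to the horizontal centroidal axis using Ī + A·d² with d = y − 75:
  web: d = 0 mm → contributes +4 500 000 mm⁴
  top flange (beyond web): d = 66 mm → contributes +4 654 746 mm⁴
  bottom flange (beyond web): d = -66 mm → contributes +4 654 746 mm⁴
Total I = 13 809 492 mm⁴.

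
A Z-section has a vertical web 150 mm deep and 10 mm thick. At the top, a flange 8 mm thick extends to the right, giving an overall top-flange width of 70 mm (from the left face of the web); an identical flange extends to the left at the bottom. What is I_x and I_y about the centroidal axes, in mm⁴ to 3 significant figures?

I_x ≈ 7.66 × 10⁶ mm⁴, I_y ≈ 1.48 × 10⁶ mm⁴

Treat the section as a set of non-overlapping primitives; coordinates are from the bounding-box lower-left.
Web: 10 × 150, A = 1 500 mm², y = 75 mm, Ī = 2 812 500 mm⁴.
Top flange (beyond web): 60 × 8, A = 480 mm², y = 146 mm, Ī = 2 560 mm⁴.
Bottom flange (beyond web): 60 × 8, A = 480 mm², y = 4 mm, Ī = 2 560 mm⁴.
Centroid: ȳ = ΣA·y / ΣA = 75 mm.
Transfer each piece to the centroidal x-axis using Ī + A·d² with d = y − 75:
  web: d = 0 mm → contributes +2 812 500 mm⁴
  top flange (beyond web): d = 71 mm → contributes +2 422 240 mm⁴
  bottom flange (beyond web): d = -71 mm → contributes +2 422 240 mm⁴
Total I = 7 656 980 mm⁴.
For the y-axis: x̄ = 65 mm.
Repeating about the centroidal y-axis gives I_y = 1 476 500 mm⁴.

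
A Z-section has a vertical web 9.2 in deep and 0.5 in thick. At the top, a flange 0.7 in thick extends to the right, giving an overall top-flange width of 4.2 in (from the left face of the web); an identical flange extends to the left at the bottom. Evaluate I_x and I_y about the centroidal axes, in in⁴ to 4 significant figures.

Treat the section as a set of non-overlapping primitives; coordinates are from the bounding-box lower-left.
Web: 0.5 × 9.2, A = 4.6 in², y = 4.6 in, Ī = 32.4453 in⁴.
Top flange (beyond web): 3.7 × 0.7, A = 2.59 in², y = 8.85 in, Ī = 0.105758 in⁴.
Bottom flange (beyond web): 3.7 × 0.7, A = 2.59 in², y = 0.35 in, Ī = 0.105758 in⁴.
Centroid: ȳ = ΣA·y / ΣA = 4.6 in.
Transfer each piece to the centroidal x-axis using Ī + A·d² with d = y − 4.6:
  web: d = 0 in → contributes +32.4453 in⁴
  top flange (beyond web): d = 4.25 in → contributes +46.8876 in⁴
  bottom flange (beyond web): d = -4.25 in → contributes +46.8876 in⁴
Total I = 126.221 in⁴.
For the y-axis: x̄ = 3.95 in.
Repeating about the centroidal y-axis gives I_y = 28.8492 in⁴.

I_x ≈ 126.2 in⁴, I_y ≈ 28.85 in⁴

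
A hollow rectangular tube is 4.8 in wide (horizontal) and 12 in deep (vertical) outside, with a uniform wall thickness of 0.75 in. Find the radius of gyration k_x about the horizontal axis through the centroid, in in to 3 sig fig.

Split into non-overlapping primitives; take the origin at the lower-left of the bounding box.
Outer rectangle: 4.8 × 12, A = 57.6 in², y = 6 in, Ī = 691.2 in⁴.
Inner void (subtracted): 3.3 × 10.5, A = 34.65 in², y = 6 in, Ī = 318.35 in⁴.
By symmetry the centroid is at mid-height, ȳ = 6 in.
All pieces are centred on the horizontal axis through the centroid, so I = ΣĪ (holes subtracted) = 372.85 in⁴.
Radius of gyration: k = √(I/A) = √(372.85 / 22.95) = 4.0307 in.

k_x ≈ 4.03 in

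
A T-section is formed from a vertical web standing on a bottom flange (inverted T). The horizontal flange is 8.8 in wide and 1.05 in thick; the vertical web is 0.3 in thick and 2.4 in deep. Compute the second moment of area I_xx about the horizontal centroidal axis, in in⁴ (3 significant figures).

Decompose the section into non-overlapping parts with the origin at the bottom-left of its bounding rectangle.
Flange: 8.8 × 1.05, A = 9.24 in², y = 0.525 in, Ī = 0.84893 in⁴.
Web: 0.3 × 2.4, A = 0.72 in², y = 2.25 in, Ī = 0.3456 in⁴.
Centroid: ȳ = ΣA·y / ΣA = 0.6497 in.
Transfer each piece to the horizontal centroidal axis using Ī + A·d² with d = y − 0.6497:
  flange: d = -0.1247 in → contributes +0.99261 in⁴
  web: d = 1.6003 in → contributes +2.1895 in⁴
Total I = 3.1821 in⁴.

I_xx ≈ 3.18 in⁴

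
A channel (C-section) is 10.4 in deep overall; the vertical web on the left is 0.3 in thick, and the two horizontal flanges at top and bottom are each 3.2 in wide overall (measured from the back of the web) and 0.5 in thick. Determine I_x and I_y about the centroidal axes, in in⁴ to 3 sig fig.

Decompose the section into non-overlapping parts with the origin at the bottom-left of its bounding rectangle.
Web: 0.3 × 10.4, A = 3.12 in², y = 5.2 in, Ī = 28.122 in⁴.
Top flange (beyond web): 2.9 × 0.5, A = 1.45 in², y = 10.15 in, Ī = 0.030208 in⁴.
Bottom flange (beyond web): 2.9 × 0.5, A = 1.45 in², y = 0.25 in, Ī = 0.030208 in⁴.
By symmetry the centroid is at mid-height, ȳ = 5.2 in.
Transfer each piece to the centroidal x-axis using Ī + A·d² with d = y − 5.2:
  web: d = 0 in → contributes +28.122 in⁴
  top flange (beyond web): d = 4.95 in → contributes +35.559 in⁴
  bottom flange (beyond web): d = -4.95 in → contributes +35.559 in⁴
Total I = 99.239 in⁴.
For the y-axis: x̄ = 0.92076 in.
Repeating about the centroidal y-axis gives I_y = 5.9035 in⁴.

I_x ≈ 99.2 in⁴, I_y ≈ 5.90 in⁴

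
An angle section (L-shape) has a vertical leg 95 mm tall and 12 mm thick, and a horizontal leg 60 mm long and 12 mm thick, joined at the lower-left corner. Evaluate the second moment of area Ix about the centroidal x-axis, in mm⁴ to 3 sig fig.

Decompose the section into non-overlapping parts with the origin at the bottom-left of its bounding rectangle.
Vertical leg: 12 × 95, A = 1 140 mm², y = 47.5 mm, Ī = 857 375 mm⁴.
Horizontal leg (remainder): 48 × 12, A = 576 mm², y = 6 mm, Ī = 6 912 mm⁴.
Centroid: ȳ = ΣA·y / ΣA = 33.57 mm.
Transfer each piece to the centroidal x-axis using Ī + A·d² with d = y − 33.57:
  vertical leg: d = 13.93 mm → contributes +1 078 588 mm⁴
  horizontal leg (remainder): d = -27.57 mm → contributes +444 730 mm⁴
Total I = 1 523 319 mm⁴.

Ix ≈ 1.52 × 10⁶ mm⁴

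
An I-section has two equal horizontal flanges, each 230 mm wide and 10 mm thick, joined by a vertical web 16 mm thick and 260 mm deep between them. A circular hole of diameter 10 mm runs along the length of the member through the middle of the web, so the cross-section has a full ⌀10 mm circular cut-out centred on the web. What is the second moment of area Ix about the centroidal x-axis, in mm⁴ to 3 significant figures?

Break the section into simple shapes (no overlaps), measuring from the bottom-left corner of the bounding box.
Bottom flange: 230 × 10, A = 2 300 mm², y = 5 mm, Ī = 19 167 mm⁴.
Web: 16 × 260, A = 4 160 mm², y = 140 mm, Ī = 23 434 667 mm⁴.
Top flange: 230 × 10, A = 2 300 mm², y = 275 mm, Ī = 19 167 mm⁴.
Hole (subtracted): ⌀10, A = 78.54 mm², y = 140 mm, Ī = 490.87 mm⁴.
By symmetry the centroid is at mid-height, ȳ = 140 mm.
Transfer each piece to the centroidal x-axis using Ī + A·d² with d = y − 140:
  bottom flange: d = -135 mm → contributes +41 936 667 mm⁴
  web: d = 0 mm → contributes +23 434 667 mm⁴
  top flange: d = 135 mm → contributes +41 936 667 mm⁴
  hole: d = 0 mm → contributes −490.87 mm⁴
Total I = 107 307 509 mm⁴.

Ix ≈ 1.07 × 10⁸ mm⁴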